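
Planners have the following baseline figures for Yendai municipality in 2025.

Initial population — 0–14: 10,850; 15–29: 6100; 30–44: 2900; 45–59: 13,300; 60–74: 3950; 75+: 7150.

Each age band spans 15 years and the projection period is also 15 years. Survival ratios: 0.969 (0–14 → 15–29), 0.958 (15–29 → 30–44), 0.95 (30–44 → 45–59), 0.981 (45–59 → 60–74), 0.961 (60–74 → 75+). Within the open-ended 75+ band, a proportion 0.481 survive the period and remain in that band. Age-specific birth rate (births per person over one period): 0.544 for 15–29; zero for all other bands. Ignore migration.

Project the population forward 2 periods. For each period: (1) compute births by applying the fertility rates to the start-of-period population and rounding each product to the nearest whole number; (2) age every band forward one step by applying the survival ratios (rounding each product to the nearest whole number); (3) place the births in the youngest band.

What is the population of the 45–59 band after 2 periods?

Let band 1 be 0–14 through band 6 = 75+.
Period 1.
Births: 6100 × 0.544 = 3318
Band 2: 10850 × 0.969 = 10514
Band 3: 6100 × 0.958 = 5844
Band 4: 2900 × 0.95 = 2755
Band 5: 13300 × 0.981 = 13047
Band 6: 3950 × 0.961 + 7150 × 0.481 = 3796 + 3439 = 7235
→ [3318, 10514, 5844, 2755, 13047, 7235]
Period 2.
Births: 10514 × 0.544 = 5720
Band 2: 3318 × 0.969 = 3215
Band 3: 10514 × 0.958 = 10072
Band 4: 5844 × 0.95 = 5552
Band 5: 2755 × 0.981 = 2703
Band 6: 13047 × 0.961 + 7235 × 0.481 = 12538 + 3480 = 16018
→ [5720, 3215, 10072, 5552, 2703, 16018]

5552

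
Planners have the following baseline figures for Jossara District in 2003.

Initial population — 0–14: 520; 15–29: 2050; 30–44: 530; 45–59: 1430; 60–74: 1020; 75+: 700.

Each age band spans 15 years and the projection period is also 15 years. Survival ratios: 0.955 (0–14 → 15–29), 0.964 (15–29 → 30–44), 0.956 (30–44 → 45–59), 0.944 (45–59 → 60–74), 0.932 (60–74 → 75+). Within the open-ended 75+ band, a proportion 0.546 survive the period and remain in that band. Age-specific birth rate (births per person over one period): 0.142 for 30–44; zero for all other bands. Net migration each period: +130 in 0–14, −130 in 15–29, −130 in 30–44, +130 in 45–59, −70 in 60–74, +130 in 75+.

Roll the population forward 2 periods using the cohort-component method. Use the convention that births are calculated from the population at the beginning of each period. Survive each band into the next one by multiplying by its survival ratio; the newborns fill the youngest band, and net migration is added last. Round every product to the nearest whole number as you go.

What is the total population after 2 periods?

Call the groups 1 to 6, youngest first.
— Period 1 —
Births: 530 × 0.142 = 75
Group 2: 520 × 0.955 = 497
Group 3: 2050 × 0.964 = 1976
Group 4: 530 × 0.956 = 507
Group 5: 1430 × 0.944 = 1350
Group 6: 1020 × 0.932 + 700 × 0.546 = 951 + 382 = 1333
Net migration: Group 1 + 130 → 205; Group 2 − 130 → 367; Group 3 − 130 → 1846; Group 4 + 130 → 637; Group 5 − 70 → 1280; Group 6 + 130 → 1463
→ [205, 367, 1846, 637, 1280, 1463]
— Period 2 —
Births: 1846 × 0.142 = 262
Group 2: 205 × 0.955 = 196
Group 3: 367 × 0.964 = 354
Group 4: 1846 × 0.956 = 1765
Group 5: 637 × 0.944 = 601
Group 6: 1280 × 0.932 + 1463 × 0.546 = 1193 + 799 = 1992
Net migration: Group 1 + 130 → 392; Group 2 − 130 → 66; Group 3 − 130 → 224; Group 4 + 130 → 1895; Group 5 − 70 → 531; Group 6 + 130 → 2122
→ [392, 66, 224, 1895, 531, 2122]
Total after period 2: 392 + 66 + 224 + 1895 + 531 + 2122 = 5230

5230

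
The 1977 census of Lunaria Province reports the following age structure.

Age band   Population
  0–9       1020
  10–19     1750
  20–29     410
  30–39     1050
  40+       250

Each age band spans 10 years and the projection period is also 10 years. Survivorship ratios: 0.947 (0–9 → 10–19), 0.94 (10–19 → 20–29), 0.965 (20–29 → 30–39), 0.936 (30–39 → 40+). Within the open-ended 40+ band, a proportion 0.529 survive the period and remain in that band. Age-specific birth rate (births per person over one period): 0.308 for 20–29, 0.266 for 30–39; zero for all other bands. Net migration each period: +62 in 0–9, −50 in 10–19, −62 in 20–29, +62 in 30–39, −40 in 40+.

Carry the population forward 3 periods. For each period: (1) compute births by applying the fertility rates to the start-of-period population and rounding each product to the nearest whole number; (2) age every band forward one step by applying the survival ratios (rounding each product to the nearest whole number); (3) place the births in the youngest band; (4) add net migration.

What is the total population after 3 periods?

4411

Period 1:
Births: 410 × 0.308 = 126  |  1050 × 0.266 = 279 → total 405
10–19: 1020 × 0.947 = 966
20–29: 1750 × 0.94 = 1645
30–39: 410 × 0.965 = 396
40+: 1050 × 0.936 + 250 × 0.529 = 983 + 132 = 1115
Net migration: 0–9 + 62 → 467; 10–19 − 50 → 916; 20–29 − 62 → 1583; 30–39 + 62 → 458; 40+ − 40 → 1075
End of period: [467, 916, 1583, 458, 1075]
Period 2:
Births: 1583 × 0.308 = 488  |  458 × 0.266 = 122 → total 610
10–19: 467 × 0.947 = 442
20–29: 916 × 0.94 = 861
30–39: 1583 × 0.965 = 1528
40+: 458 × 0.936 + 1075 × 0.529 = 429 + 569 = 998
Net migration: 0–9 + 62 → 672; 10–19 − 50 → 392; 20–29 − 62 → 799; 30–39 + 62 → 1590; 40+ − 40 → 958
End of period: [672, 392, 799, 1590, 958]
Period 3:
Births: 799 × 0.308 = 246  |  1590 × 0.266 = 423 → total 669
10–19: 672 × 0.947 = 636
20–29: 392 × 0.94 = 368
30–39: 799 × 0.965 = 771
40+: 1590 × 0.936 + 958 × 0.529 = 1488 + 507 = 1995
Net migration: 0–9 + 62 → 731; 10–19 − 50 → 586; 20–29 − 62 → 306; 30–39 + 62 → 833; 40+ − 40 → 1955
End of period: [731, 586, 306, 833, 1955]
Total after period 3: 731 + 586 + 306 + 833 + 1955 = 4411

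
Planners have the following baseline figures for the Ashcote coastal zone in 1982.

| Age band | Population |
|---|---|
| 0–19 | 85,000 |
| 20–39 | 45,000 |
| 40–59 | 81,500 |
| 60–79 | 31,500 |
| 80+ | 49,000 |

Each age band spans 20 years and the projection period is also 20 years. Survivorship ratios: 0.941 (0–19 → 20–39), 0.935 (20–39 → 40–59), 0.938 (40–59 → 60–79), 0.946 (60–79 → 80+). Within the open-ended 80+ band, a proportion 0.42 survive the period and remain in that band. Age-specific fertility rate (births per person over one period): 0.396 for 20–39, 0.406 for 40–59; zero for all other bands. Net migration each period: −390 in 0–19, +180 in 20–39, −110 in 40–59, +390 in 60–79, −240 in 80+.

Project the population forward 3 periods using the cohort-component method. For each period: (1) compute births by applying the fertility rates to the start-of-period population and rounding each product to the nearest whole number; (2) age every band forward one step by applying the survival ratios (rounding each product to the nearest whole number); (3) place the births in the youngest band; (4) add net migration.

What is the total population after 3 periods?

286350

After projecting period 1:
Births: 45000 × 0.396 = 17820  |  81500 × 0.406 = 33089 — total 50909
20–39: 85000 × 0.941 = 79985
40–59: 45000 × 0.935 = 42075
60–79: 81500 × 0.938 = 76447
80+: 31500 × 0.946 + 49000 × 0.42 = 29799 + 20580 = 50379
Net migration: 0–19 − 390 → 50519; 20–39 + 180 → 80165; 40–59 − 110 → 41965; 60–79 + 390 → 76837; 80+ − 240 → 50139
→ [50519, 80165, 41965, 76837, 50139]
After projecting period 2:
Births: 80165 × 0.396 = 31745  |  41965 × 0.406 = 17038 — total 48783
20–39: 50519 × 0.941 = 47538
40–59: 80165 × 0.935 = 74954
60–79: 41965 × 0.938 = 39363
80+: 76837 × 0.946 + 50139 × 0.42 = 72688 + 21058 = 93746
Net migration: 0–19 − 390 → 48393; 20–39 + 180 → 47718; 40–59 − 110 → 74844; 60–79 + 390 → 39753; 80+ − 240 → 93506
→ [48393, 47718, 74844, 39753, 93506]
After projecting period 3:
Births: 47718 × 0.396 = 18896  |  74844 × 0.406 = 30387 — total 49283
20–39: 48393 × 0.941 = 45538
40–59: 47718 × 0.935 = 44616
60–79: 74844 × 0.938 = 70204
80+: 39753 × 0.946 + 93506 × 0.42 = 37606 + 39273 = 76879
Net migration: 0–19 − 390 → 48893; 20–39 + 180 → 45718; 40–59 − 110 → 44506; 60–79 + 390 → 70594; 80+ − 240 → 76639
→ [48893, 45718, 44506, 70594, 76639]
Total after period 3: 48893 + 45718 + 44506 + 70594 + 76639 = 286350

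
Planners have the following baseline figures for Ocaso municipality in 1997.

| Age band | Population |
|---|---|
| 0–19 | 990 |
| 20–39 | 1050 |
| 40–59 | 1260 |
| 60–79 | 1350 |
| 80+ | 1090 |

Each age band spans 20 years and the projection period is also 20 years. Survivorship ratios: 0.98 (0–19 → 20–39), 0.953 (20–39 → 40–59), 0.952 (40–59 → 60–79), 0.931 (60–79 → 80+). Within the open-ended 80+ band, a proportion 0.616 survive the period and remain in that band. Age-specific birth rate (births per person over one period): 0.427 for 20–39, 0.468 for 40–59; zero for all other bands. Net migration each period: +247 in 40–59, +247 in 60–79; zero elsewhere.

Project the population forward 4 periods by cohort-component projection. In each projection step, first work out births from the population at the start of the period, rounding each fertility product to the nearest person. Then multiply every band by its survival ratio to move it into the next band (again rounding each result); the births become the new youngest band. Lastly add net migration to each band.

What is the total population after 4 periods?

7586

Call the groups 1 to 5, youngest first.
After projecting period 1:
Births: 1050 * 0.427 = 448  |  1260 * 0.468 = 590 → total 1038
Group 2: 990 * 0.98 = 970
Group 3: 1050 * 0.953 = 1001
Group 4: 1260 * 0.952 = 1200
Group 5: 1350 * 0.931 + 1090 * 0.616 = 1257 + 671 = 1928
Net migration: Group 3 + 247 → 1248; Group 4 + 247 → 1447
Giving 1038 / 970 / 1248 / 1447 / 1928.
After projecting period 2:
Births: 970 * 0.427 = 414  |  1248 * 0.468 = 584 → total 998
Group 2: 1038 * 0.98 = 1017
Group 3: 970 * 0.953 = 924
Group 4: 1248 * 0.952 = 1188
Group 5: 1447 * 0.931 + 1928 * 0.616 = 1347 + 1188 = 2535
Net migration: Group 3 + 247 → 1171; Group 4 + 247 → 1435
Giving 998 / 1017 / 1171 / 1435 / 2535.
After projecting period 3:
Births: 1017 * 0.427 = 434  |  1171 * 0.468 = 548 → total 982
Group 2: 998 * 0.98 = 978
Group 3: 1017 * 0.953 = 969
Group 4: 1171 * 0.952 = 1115
Group 5: 1435 * 0.931 + 2535 * 0.616 = 1336 + 1562 = 2898
Net migration: Group 3 + 247 → 1216; Group 4 + 247 → 1362
Giving 982 / 978 / 1216 / 1362 / 2898.
After projecting period 4:
Births: 978 * 0.427 = 418  |  1216 * 0.468 = 569 → total 987
Group 2: 982 * 0.98 = 962
Group 3: 978 * 0.953 = 932
Group 4: 1216 * 0.952 = 1158
Group 5: 1362 * 0.931 + 2898 * 0.616 = 1268 + 1785 = 3053
Net migration: Group 3 + 247 → 1179; Group 4 + 247 → 1405
Giving 987 / 962 / 1179 / 1405 / 3053.
Total after period 4: 987 + 962 + 1179 + 1405 + 3053 = 7586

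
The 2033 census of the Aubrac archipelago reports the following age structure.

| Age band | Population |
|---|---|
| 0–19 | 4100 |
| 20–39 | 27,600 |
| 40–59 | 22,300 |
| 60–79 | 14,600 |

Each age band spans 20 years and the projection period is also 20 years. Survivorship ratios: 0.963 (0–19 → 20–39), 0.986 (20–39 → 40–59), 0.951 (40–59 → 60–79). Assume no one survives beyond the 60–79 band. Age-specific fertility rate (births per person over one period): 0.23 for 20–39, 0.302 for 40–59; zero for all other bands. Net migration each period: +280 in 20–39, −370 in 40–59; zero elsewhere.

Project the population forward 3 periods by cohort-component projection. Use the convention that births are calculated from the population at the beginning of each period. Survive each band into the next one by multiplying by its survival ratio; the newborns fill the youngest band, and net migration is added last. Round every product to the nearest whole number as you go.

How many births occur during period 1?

13083

[period 1]
Births: 27600 × 0.23 = 6348  |  22300 × 0.302 = 6735 ⇒ total 13083
20–39: 4100 × 0.963 = 3948
40–59: 27600 × 0.986 = 27214
60–79: 22300 × 0.951 = 21207
Net migration: 20–39 + 280 → 4228; 40–59 − 370 → 26844
→ [13083, 4228, 26844, 21207]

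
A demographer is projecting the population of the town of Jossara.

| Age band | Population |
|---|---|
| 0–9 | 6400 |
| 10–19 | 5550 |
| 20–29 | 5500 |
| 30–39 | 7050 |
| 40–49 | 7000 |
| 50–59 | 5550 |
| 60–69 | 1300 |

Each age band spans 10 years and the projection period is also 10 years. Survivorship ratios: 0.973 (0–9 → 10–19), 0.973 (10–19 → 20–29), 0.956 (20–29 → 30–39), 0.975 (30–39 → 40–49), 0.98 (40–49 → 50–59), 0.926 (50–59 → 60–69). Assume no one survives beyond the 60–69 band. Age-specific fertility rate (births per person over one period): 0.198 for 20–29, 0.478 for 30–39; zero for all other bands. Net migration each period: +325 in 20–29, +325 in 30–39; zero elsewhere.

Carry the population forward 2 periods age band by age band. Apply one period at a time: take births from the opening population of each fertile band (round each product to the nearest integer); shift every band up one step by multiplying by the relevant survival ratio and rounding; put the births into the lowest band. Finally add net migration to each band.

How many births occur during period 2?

Let group 1 be 0–9 through group 7 = 60–69.
Period 1:
Births: 5500 × 0.198 = 1089, 7050 × 0.478 = 3370 → total 4459
Group 2: 6400 × 0.973 = 6227
Group 3: 5550 × 0.973 = 5400
Group 4: 5500 × 0.956 = 5258
Group 5: 7050 × 0.975 = 6874
Group 6: 7000 × 0.98 = 6860
Group 7: 5550 × 0.926 = 5139
Net migration: Group 3 + 325 → 5725; Group 4 + 325 → 5583
→ [4459, 6227, 5725, 5583, 6874, 6860, 5139]
Period 2:
Births: 5725 × 0.198 = 1134, 5583 × 0.478 = 2669 → total 3803
Group 2: 4459 × 0.973 = 4339
Group 3: 6227 × 0.973 = 6059
Group 4: 5725 × 0.956 = 5473
Group 5: 5583 × 0.975 = 5443
Group 6: 6874 × 0.98 = 6737
Group 7: 6860 × 0.926 = 6352
Net migration: Group 3 + 325 → 6384; Group 4 + 325 → 5798
→ [3803, 4339, 6384, 5798, 5443, 6737, 6352]

3803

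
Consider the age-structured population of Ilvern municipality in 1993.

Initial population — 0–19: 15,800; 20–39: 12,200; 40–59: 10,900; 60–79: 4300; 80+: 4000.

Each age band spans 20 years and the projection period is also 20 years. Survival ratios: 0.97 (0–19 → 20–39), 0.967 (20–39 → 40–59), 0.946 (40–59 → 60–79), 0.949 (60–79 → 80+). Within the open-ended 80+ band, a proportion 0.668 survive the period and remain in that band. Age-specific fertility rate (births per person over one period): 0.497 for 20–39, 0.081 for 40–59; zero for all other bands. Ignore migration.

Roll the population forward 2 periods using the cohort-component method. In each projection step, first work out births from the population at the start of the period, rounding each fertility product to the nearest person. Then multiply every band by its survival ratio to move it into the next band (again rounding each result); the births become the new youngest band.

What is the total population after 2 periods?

After projecting period 1:
Births: 12200 × 0.497 = 6063 ; 10900 × 0.081 = 883 → total 6946
20–39: 15800 × 0.97 = 15326
40–59: 12200 × 0.967 = 11797
60–79: 10900 × 0.946 = 10311
80+: 4300 × 0.949 + 4000 × 0.668 = 4081 + 2672 = 6753
Population now: 0–19=6946, 20–39=15326, 40–59=11797, 60–79=10311, 80+=6753
After projecting period 2:
Births: 15326 × 0.497 = 7617 ; 11797 × 0.081 = 956 → total 8573
20–39: 6946 × 0.97 = 6738
40–59: 15326 × 0.967 = 14820
60–79: 11797 × 0.946 = 11160
80+: 10311 × 0.949 + 6753 × 0.668 = 9785 + 4511 = 14296
Population now: 0–19=8573, 20–39=6738, 40–59=14820, 60–79=11160, 80+=14296
Total after period 2: 8573 + 6738 + 14820 + 11160 + 14296 = 55587

55587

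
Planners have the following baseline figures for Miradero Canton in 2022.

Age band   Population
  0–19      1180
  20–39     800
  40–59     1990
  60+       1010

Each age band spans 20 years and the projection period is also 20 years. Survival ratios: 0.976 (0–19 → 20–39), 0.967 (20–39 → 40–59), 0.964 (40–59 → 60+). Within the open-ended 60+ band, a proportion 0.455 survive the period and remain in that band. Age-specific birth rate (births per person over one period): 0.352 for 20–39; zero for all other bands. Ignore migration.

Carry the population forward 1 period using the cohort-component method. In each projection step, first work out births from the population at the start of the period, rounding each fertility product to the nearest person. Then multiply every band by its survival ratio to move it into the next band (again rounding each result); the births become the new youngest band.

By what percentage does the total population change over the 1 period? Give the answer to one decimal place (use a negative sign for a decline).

-7.9

[period 1]
Births: 800 × 0.352 = 282
20–39: 1180 × 0.976 = 1152
40–59: 800 × 0.967 = 774
60+: 1990 × 0.964 + 1010 × 0.455 = 1918 + 460 = 2378
End of period: [282, 1152, 774, 2378]
Total: 4980 → 4586; change = -394; percentage change = -7.9%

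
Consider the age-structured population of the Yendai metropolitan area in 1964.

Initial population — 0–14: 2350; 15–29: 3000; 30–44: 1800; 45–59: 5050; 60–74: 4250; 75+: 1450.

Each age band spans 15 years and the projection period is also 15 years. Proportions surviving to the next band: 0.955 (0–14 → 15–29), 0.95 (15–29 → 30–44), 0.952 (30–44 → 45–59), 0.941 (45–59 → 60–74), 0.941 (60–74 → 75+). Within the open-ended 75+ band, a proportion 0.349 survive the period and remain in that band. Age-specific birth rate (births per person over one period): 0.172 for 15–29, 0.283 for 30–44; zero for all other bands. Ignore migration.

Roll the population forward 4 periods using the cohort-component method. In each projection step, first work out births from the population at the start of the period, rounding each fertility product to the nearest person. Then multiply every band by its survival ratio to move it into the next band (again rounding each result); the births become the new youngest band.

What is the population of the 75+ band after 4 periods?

3668

After projecting period 1:
Births: 3000 × 0.172 = 516  |  1800 × 0.283 = 509 → 1025
15–29: 2350 × 0.955 = 2244
30–44: 3000 × 0.95 = 2850
45–59: 1800 × 0.952 = 1714
60–74: 5050 × 0.941 = 4752
75+: 4250 × 0.941 + 1450 × 0.349 = 3999 + 506 = 4505
Population now: 0–14=1025, 15–29=2244, 30–44=2850, 45–59=1714, 60–74=4752, 75+=4505
After projecting period 2:
Births: 2244 × 0.172 = 386  |  2850 × 0.283 = 807 → 1193
15–29: 1025 × 0.955 = 979
30–44: 2244 × 0.95 = 2132
45–59: 2850 × 0.952 = 2713
60–74: 1714 × 0.941 = 1613
75+: 4752 × 0.941 + 4505 × 0.349 = 4472 + 1572 = 6044
Population now: 0–14=1193, 15–29=979, 30–44=2132, 45–59=2713, 60–74=1613, 75+=6044
After projecting period 3:
Births: 979 × 0.172 = 168  |  2132 × 0.283 = 603 → 771
15–29: 1193 × 0.955 = 1139
30–44: 979 × 0.95 = 930
45–59: 2132 × 0.952 = 2030
60–74: 2713 × 0.941 = 2553
75+: 1613 × 0.941 + 6044 × 0.349 = 1518 + 2109 = 3627
Population now: 0–14=771, 15–29=1139, 30–44=930, 45–59=2030, 60–74=2553, 75+=3627
After projecting period 4:
Births: 1139 × 0.172 = 196  |  930 × 0.283 = 263 → 459
15–29: 771 × 0.955 = 736
30–44: 1139 × 0.95 = 1082
45–59: 930 × 0.952 = 885
60–74: 2030 × 0.941 = 1910
75+: 2553 × 0.941 + 3627 × 0.349 = 2402 + 1266 = 3668
Population now: 0–14=459, 15–29=736, 30–44=1082, 45–59=885, 60–74=1910, 75+=3668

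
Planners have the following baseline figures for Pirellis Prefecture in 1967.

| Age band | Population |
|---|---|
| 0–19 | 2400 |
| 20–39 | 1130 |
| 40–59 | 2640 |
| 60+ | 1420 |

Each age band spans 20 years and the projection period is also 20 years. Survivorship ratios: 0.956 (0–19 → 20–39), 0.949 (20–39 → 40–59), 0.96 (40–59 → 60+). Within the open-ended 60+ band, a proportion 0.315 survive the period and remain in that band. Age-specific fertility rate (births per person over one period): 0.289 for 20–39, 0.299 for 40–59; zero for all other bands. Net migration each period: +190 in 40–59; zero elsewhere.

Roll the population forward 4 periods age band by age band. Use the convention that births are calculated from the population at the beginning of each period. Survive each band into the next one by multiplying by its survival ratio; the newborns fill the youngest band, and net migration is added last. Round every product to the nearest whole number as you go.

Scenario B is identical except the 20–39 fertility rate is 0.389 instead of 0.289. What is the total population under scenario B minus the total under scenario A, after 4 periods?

After projecting period 1:
Births: 1130 × 0.289 = 327, 2640 × 0.299 = 789 ⇒ total 1116
20–39: 2400 × 0.956 = 2294
40–59: 1130 × 0.949 = 1072
60+: 2640 × 0.96 + 1420 × 0.315 = 2534 + 447 = 2981
Net migration: 40–59 + 190 → 1262
End of period: [1116, 2294, 1262, 2981]
After projecting period 2:
Births: 2294 × 0.289 = 663, 1262 × 0.299 = 377 ⇒ total 1040
20–39: 1116 × 0.956 = 1067
40–59: 2294 × 0.949 = 2177
60+: 1262 × 0.96 + 2981 × 0.315 = 1212 + 939 = 2151
Net migration: 40–59 + 190 → 2367
End of period: [1040, 1067, 2367, 2151]
After projecting period 3:
Births: 1067 × 0.289 = 308, 2367 × 0.299 = 708 ⇒ total 1016
20–39: 1040 × 0.956 = 994
40–59: 1067 × 0.949 = 1013
60+: 2367 × 0.96 + 2151 × 0.315 = 2272 + 678 = 2950
Net migration: 40–59 + 190 → 1203
End of period: [1016, 994, 1203, 2950]
After projecting period 4:
Births: 994 × 0.289 = 287, 1203 × 0.299 = 360 ⇒ total 647
20–39: 1016 × 0.956 = 971
40–59: 994 × 0.949 = 943
60+: 1203 × 0.96 + 2950 × 0.315 = 1155 + 929 = 2084
Net migration: 40–59 + 190 → 1133
End of period: [647, 971, 1133, 2084]
Scenario A total after 4 periods: 4835
Scenario B projection —
After projecting period 1:
Births: 1130 × 0.389 = 440, 2640 × 0.299 = 789 ⇒ total 1229
20–39: 2400 × 0.956 = 2294
40–59: 1130 × 0.949 = 1072
60+: 2640 × 0.96 + 1420 × 0.315 = 2534 + 447 = 2981
Net migration: 40–59 + 190 → 1262
End of period: [1229, 2294, 1262, 2981]
After projecting period 2:
Births: 2294 × 0.389 = 892, 1262 × 0.299 = 377 ⇒ total 1269
20–39: 1229 × 0.956 = 1175
40–59: 2294 × 0.949 = 2177
60+: 1262 × 0.96 + 2981 × 0.315 = 1212 + 939 = 2151
Net migration: 40–59 + 190 → 2367
End of period: [1269, 1175, 2367, 2151]
After projecting period 3:
Births: 1175 × 0.389 = 457, 2367 × 0.299 = 708 ⇒ total 1165
20–39: 1269 × 0.956 = 1213
40–59: 1175 × 0.949 = 1115
60+: 2367 × 0.96 + 2151 × 0.315 = 2272 + 678 = 2950
Net migration: 40–59 + 190 → 1305
End of period: [1165, 1213, 1305, 2950]
After projecting period 4:
Births: 1213 × 0.389 = 472, 1305 × 0.299 = 390 ⇒ total 862
20–39: 1165 × 0.956 = 1114
40–59: 1213 × 0.949 = 1151
60+: 1305 × 0.96 + 2950 × 0.315 = 1253 + 929 = 2182
Net migration: 40–59 + 190 → 1341
End of period: [862, 1114, 1341, 2182]
Scenario B total after 4 periods: 5499
Difference B − A = 5499 − 4835 = 664

664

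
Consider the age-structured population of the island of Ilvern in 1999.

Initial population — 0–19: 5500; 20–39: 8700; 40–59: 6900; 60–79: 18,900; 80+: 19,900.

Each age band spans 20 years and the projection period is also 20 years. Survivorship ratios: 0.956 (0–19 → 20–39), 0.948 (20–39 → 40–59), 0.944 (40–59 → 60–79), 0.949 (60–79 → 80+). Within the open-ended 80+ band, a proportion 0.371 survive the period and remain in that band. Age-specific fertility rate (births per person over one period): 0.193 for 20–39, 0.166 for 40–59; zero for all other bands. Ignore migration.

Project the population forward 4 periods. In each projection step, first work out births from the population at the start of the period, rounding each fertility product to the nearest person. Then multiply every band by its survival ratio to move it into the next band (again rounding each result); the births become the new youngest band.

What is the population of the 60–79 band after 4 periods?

Call the groups 1 to 5, youngest first.
After projecting period 1:
Births: 8700 * 0.193 = 1679, 6900 * 0.166 = 1145 ⇒ total 2824
Group 2: 5500 * 0.956 = 5258
Group 3: 8700 * 0.948 = 8248
Group 4: 6900 * 0.944 = 6514
Group 5: 18900 * 0.949 + 19900 * 0.371 = 17936 + 7383 = 25319
→ [2824, 5258, 8248, 6514, 25319]
After projecting period 2:
Births: 5258 * 0.193 = 1015, 8248 * 0.166 = 1369 ⇒ total 2384
Group 2: 2824 * 0.956 = 2700
Group 3: 5258 * 0.948 = 4985
Group 4: 8248 * 0.944 = 7786
Group 5: 6514 * 0.949 + 25319 * 0.371 = 6182 + 9393 = 15575
→ [2384, 2700, 4985, 7786, 15575]
After projecting period 3:
Births: 2700 * 0.193 = 521, 4985 * 0.166 = 828 ⇒ total 1349
Group 2: 2384 * 0.956 = 2279
Group 3: 2700 * 0.948 = 2560
Group 4: 4985 * 0.944 = 4706
Group 5: 7786 * 0.949 + 15575 * 0.371 = 7389 + 5778 = 13167
→ [1349, 2279, 2560, 4706, 13167]
After projecting period 4:
Births: 2279 * 0.193 = 440, 2560 * 0.166 = 425 ⇒ total 865
Group 2: 1349 * 0.956 = 1290
Group 3: 2279 * 0.948 = 2160
Group 4: 2560 * 0.944 = 2417
Group 5: 4706 * 0.949 + 13167 * 0.371 = 4466 + 4885 = 9351
→ [865, 1290, 2160, 2417, 9351]

2417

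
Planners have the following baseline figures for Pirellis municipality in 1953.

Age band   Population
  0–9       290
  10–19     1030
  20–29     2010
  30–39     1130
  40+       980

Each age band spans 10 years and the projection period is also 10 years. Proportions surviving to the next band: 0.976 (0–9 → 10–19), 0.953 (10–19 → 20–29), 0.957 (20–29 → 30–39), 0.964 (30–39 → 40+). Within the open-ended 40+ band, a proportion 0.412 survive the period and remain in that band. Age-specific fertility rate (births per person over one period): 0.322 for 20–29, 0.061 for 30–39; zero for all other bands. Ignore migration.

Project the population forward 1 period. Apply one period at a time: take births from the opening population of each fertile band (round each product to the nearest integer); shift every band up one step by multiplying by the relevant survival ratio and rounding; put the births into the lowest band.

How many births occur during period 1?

(Groups numbered youngest = 1 to oldest = 5.)
After projecting period 1:
Births: 2010 * 0.322 = 647, 1130 * 0.061 = 69 → total 716
Group 2: 290 * 0.976 = 283
Group 3: 1030 * 0.953 = 982
Group 4: 2010 * 0.957 = 1924
Group 5: 1130 * 0.964 + 980 * 0.412 = 1089 + 404 = 1493
End of period: [716, 283, 982, 1924, 1493]

716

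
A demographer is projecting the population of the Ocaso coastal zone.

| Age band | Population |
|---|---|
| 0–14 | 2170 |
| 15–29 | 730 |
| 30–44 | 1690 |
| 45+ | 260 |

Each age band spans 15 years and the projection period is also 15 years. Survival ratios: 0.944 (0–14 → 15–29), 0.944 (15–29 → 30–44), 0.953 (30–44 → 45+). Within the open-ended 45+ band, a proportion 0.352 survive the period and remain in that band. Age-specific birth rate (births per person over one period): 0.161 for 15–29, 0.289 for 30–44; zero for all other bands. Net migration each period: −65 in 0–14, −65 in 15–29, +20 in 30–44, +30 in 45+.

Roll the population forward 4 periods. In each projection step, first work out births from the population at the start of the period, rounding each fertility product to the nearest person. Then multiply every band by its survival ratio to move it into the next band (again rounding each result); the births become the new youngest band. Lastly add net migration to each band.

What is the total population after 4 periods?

2204

Let band 1 be 0–14 through band 4 = 45+.
After projecting period 1:
Births: 730 × 0.161 = 118  |  1690 × 0.289 = 488 → total 606
Band 2: 2170 × 0.944 = 2048
Band 3: 730 × 0.944 = 689
Band 4: 1690 × 0.953 + 260 × 0.352 = 1611 + 92 = 1703
Net migration: Band 1 − 65 → 541; Band 2 − 65 → 1983; Band 3 + 20 → 709; Band 4 + 30 → 1733
Giving 541 / 1983 / 709 / 1733.
After projecting period 2:
Births: 1983 × 0.161 = 319  |  709 × 0.289 = 205 → total 524
Band 2: 541 × 0.944 = 511
Band 3: 1983 × 0.944 = 1872
Band 4: 709 × 0.953 + 1733 × 0.352 = 676 + 610 = 1286
Net migration: Band 1 − 65 → 459; Band 2 − 65 → 446; Band 3 + 20 → 1892; Band 4 + 30 → 1316
Giving 459 / 446 / 1892 / 1316.
After projecting period 3:
Births: 446 × 0.161 = 72  |  1892 × 0.289 = 547 → total 619
Band 2: 459 × 0.944 = 433
Band 3: 446 × 0.944 = 421
Band 4: 1892 × 0.953 + 1316 × 0.352 = 1803 + 463 = 2266
Net migration: Band 1 − 65 → 554; Band 2 − 65 → 368; Band 3 + 20 → 441; Band 4 + 30 → 2296
Giving 554 / 368 / 441 / 2296.
After projecting period 4:
Births: 368 × 0.161 = 59  |  441 × 0.289 = 127 → total 186
Band 2: 554 × 0.944 = 523
Band 3: 368 × 0.944 = 347
Band 4: 441 × 0.953 + 2296 × 0.352 = 420 + 808 = 1228
Net migration: Band 1 − 65 → 121; Band 2 − 65 → 458; Band 3 + 20 → 367; Band 4 + 30 → 1258
Giving 121 / 458 / 367 / 1258.
Total after period 4: 121 + 458 + 367 + 1258 = 2204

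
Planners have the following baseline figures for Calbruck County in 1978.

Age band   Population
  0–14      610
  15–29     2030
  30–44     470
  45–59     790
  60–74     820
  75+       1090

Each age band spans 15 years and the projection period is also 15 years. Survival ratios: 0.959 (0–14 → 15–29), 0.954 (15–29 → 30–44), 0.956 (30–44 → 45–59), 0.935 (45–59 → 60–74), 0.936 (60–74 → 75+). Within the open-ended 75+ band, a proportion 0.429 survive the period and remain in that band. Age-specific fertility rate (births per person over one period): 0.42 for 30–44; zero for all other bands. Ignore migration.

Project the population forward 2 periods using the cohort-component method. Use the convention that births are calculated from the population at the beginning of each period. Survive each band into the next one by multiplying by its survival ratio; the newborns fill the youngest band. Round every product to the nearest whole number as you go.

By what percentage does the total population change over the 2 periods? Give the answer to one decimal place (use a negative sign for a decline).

Period 1.
Births: 470 * 0.42 = 197
15–29: 610 * 0.959 = 585
30–44: 2030 * 0.954 = 1937
45–59: 470 * 0.956 = 449
60–74: 790 * 0.935 = 739
75+: 820 * 0.936 + 1090 * 0.429 = 768 + 468 = 1236
→ [197, 585, 1937, 449, 739, 1236]
Period 2.
Births: 1937 * 0.42 = 814
15–29: 197 * 0.959 = 189
30–44: 585 * 0.954 = 558
45–59: 1937 * 0.956 = 1852
60–74: 449 * 0.935 = 420
75+: 739 * 0.936 + 1236 * 0.429 = 692 + 530 = 1222
→ [814, 189, 558, 1852, 420, 1222]
Total: 5810 → 5055; change = -755; percentage change = -13.0%

-13.0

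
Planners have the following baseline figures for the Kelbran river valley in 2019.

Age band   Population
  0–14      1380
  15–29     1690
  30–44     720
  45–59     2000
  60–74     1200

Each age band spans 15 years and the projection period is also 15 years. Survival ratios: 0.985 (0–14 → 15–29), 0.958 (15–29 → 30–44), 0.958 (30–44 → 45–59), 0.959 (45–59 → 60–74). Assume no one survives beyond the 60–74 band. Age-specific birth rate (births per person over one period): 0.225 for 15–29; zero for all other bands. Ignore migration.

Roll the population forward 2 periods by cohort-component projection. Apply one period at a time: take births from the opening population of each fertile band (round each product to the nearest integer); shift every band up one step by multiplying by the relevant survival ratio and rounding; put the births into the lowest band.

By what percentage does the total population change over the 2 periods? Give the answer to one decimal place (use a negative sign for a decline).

(Groups numbered youngest = 1 to oldest = 5.)
Period 1.
Births: 1690 * 0.225 = 380
Group 2: 1380 * 0.985 = 1359
Group 3: 1690 * 0.958 = 1619
Group 4: 720 * 0.958 = 690
Group 5: 2000 * 0.959 = 1918
Giving 380 / 1359 / 1619 / 690 / 1918.
Period 2.
Births: 1359 * 0.225 = 306
Group 2: 380 * 0.985 = 374
Group 3: 1359 * 0.958 = 1302
Group 4: 1619 * 0.958 = 1551
Group 5: 690 * 0.959 = 662
Giving 306 / 374 / 1302 / 1551 / 662.
Total: 6990 → 4195; change = -2795; percentage change = -40.0%

-40.0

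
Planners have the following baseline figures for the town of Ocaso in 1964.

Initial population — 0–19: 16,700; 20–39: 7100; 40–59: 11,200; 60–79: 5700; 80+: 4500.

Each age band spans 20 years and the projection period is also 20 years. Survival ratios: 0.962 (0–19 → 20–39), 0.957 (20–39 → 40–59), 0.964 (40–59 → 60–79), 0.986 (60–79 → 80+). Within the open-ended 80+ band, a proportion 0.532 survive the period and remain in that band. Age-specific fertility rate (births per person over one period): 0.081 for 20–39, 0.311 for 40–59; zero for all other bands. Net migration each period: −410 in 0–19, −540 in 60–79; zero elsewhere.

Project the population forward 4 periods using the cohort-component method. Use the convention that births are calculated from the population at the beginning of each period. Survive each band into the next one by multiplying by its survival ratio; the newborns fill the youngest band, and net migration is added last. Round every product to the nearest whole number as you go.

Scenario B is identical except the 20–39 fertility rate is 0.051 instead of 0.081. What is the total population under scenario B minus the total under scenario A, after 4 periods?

Numbering the groups 1..5 from youngest to oldest:
[period 1]
Births: 7100 × 0.081 = 575 ; 11200 × 0.311 = 3483 — total 4058
Group 2: 16700 × 0.962 = 16065
Group 3: 7100 × 0.957 = 6795
Group 4: 11200 × 0.964 = 10797
Group 5: 5700 × 0.986 + 4500 × 0.532 = 5620 + 2394 = 8014
Net migration: Group 1 − 410 → 3648; Group 4 − 540 → 10257
→ [3648, 16065, 6795, 10257, 8014]
[period 2]
Births: 16065 × 0.081 = 1301 ; 6795 × 0.311 = 2113 — total 3414
Group 2: 3648 × 0.962 = 3509
Group 3: 16065 × 0.957 = 15374
Group 4: 6795 × 0.964 = 6550
Group 5: 10257 × 0.986 + 8014 × 0.532 = 10113 + 4263 = 14376
Net migration: Group 1 − 410 → 3004; Group 4 − 540 → 6010
→ [3004, 3509, 15374, 6010, 14376]
[period 3]
Births: 3509 × 0.081 = 284 ; 15374 × 0.311 = 4781 — total 5065
Group 2: 3004 × 0.962 = 2890
Group 3: 3509 × 0.957 = 3358
Group 4: 15374 × 0.964 = 14821
Group 5: 6010 × 0.986 + 14376 × 0.532 = 5926 + 7648 = 13574
Net migration: Group 1 − 410 → 4655; Group 4 − 540 → 14281
→ [4655, 2890, 3358, 14281, 13574]
[period 4]
Births: 2890 × 0.081 = 234 ; 3358 × 0.311 = 1044 — total 1278
Group 2: 4655 × 0.962 = 4478
Group 3: 2890 × 0.957 = 2766
Group 4: 3358 × 0.964 = 3237
Group 5: 14281 × 0.986 + 13574 × 0.532 = 14081 + 7221 = 21302
Net migration: Group 1 − 410 → 868; Group 4 − 540 → 2697
→ [868, 4478, 2766, 2697, 21302]
Scenario A total after 4 periods: 32111
Scenario B projection —
[period 1]
Births: 7100 × 0.051 = 362 ; 11200 × 0.311 = 3483 — total 3845
Group 2: 16700 × 0.962 = 16065
Group 3: 7100 × 0.957 = 6795
Group 4: 11200 × 0.964 = 10797
Group 5: 5700 × 0.986 + 4500 × 0.532 = 5620 + 2394 = 8014
Net migration: Group 1 − 410 → 3435; Group 4 − 540 → 10257
→ [3435, 16065, 6795, 10257, 8014]
[period 2]
Births: 16065 × 0.051 = 819 ; 6795 × 0.311 = 2113 — total 2932
Group 2: 3435 × 0.962 = 3304
Group 3: 16065 × 0.957 = 15374
Group 4: 6795 × 0.964 = 6550
Group 5: 10257 × 0.986 + 8014 × 0.532 = 10113 + 4263 = 14376
Net migration: Group 1 − 410 → 2522; Group 4 − 540 → 6010
→ [2522, 3304, 15374, 6010, 14376]
[period 3]
Births: 3304 × 0.051 = 169 ; 15374 × 0.311 = 4781 — total 4950
Group 2: 2522 × 0.962 = 2426
Group 3: 3304 × 0.957 = 3162
Group 4: 15374 × 0.964 = 14821
Group 5: 6010 × 0.986 + 14376 × 0.532 = 5926 + 7648 = 13574
Net migration: Group 1 − 410 → 4540; Group 4 − 540 → 14281
→ [4540, 2426, 3162, 14281, 13574]
[period 4]
Births: 2426 × 0.051 = 124 ; 3162 × 0.311 = 983 — total 1107
Group 2: 4540 × 0.962 = 4367
Group 3: 2426 × 0.957 = 2322
Group 4: 3162 × 0.964 = 3048
Group 5: 14281 × 0.986 + 13574 × 0.532 = 14081 + 7221 = 21302
Net migration: Group 1 − 410 → 697; Group 4 − 540 → 2508
→ [697, 4367, 2322, 2508, 21302]
Scenario B total after 4 periods: 31196
Difference B − A = 31196 − 32111 = -915

-915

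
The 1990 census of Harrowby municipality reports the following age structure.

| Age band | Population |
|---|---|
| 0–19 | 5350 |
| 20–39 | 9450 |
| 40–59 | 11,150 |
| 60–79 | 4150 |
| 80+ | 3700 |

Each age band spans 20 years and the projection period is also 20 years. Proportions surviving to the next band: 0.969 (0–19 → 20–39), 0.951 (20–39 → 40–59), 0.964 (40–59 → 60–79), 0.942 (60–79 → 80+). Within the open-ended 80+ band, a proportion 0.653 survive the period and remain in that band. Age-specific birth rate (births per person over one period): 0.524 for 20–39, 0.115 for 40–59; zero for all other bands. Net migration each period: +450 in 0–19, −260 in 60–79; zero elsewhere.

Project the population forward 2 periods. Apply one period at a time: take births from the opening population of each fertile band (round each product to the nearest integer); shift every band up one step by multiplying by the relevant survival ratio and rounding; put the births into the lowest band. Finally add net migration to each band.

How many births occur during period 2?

3750

[period 1]
Births: 9450 × 0.524 = 4952  |  11150 × 0.115 = 1282 — total 6234
20–39: 5350 × 0.969 = 5184
40–59: 9450 × 0.951 = 8987
60–79: 11150 × 0.964 = 10749
80+: 4150 × 0.942 + 3700 × 0.653 = 3909 + 2416 = 6325
Net migration: 0–19 + 450 → 6684; 60–79 − 260 → 10489
→ [6684, 5184, 8987, 10489, 6325]
[period 2]
Births: 5184 × 0.524 = 2716  |  8987 × 0.115 = 1034 — total 3750
20–39: 6684 × 0.969 = 6477
40–59: 5184 × 0.951 = 4930
60–79: 8987 × 0.964 = 8663
80+: 10489 × 0.942 + 6325 × 0.653 = 9881 + 4130 = 14011
Net migration: 0–19 + 450 → 4200; 60–79 − 260 → 8403
→ [4200, 6477, 4930, 8403, 14011]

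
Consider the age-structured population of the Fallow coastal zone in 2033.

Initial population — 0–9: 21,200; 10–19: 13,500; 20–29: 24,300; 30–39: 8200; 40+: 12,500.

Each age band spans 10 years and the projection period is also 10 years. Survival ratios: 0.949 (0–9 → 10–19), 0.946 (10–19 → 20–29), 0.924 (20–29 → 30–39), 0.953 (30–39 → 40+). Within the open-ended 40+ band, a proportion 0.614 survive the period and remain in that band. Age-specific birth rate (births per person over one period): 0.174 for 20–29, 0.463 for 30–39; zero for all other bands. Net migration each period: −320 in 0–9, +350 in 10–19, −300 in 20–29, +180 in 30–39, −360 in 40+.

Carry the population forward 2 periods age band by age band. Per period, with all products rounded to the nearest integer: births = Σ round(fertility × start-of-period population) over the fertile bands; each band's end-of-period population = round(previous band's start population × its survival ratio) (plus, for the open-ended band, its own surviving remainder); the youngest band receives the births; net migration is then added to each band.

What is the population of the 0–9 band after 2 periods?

After projecting period 1:
Births: 24300 * 0.174 = 4228 ; 8200 * 0.463 = 3797 → total 8025
10–19: 21200 * 0.949 = 20119
20–29: 13500 * 0.946 = 12771
30–39: 24300 * 0.924 = 22453
40+: 8200 * 0.953 + 12500 * 0.614 = 7815 + 7675 = 15490
Net migration: 0–9 − 320 → 7705; 10–19 + 350 → 20469; 20–29 − 300 → 12471; 30–39 + 180 → 22633; 40+ − 360 → 15130
Population now: 0–9=7705, 10–19=20469, 20–29=12471, 30–39=22633, 40+=15130
After projecting period 2:
Births: 12471 * 0.174 = 2170 ; 22633 * 0.463 = 10479 → total 12649
10–19: 7705 * 0.949 = 7312
20–29: 20469 * 0.946 = 19364
30–39: 12471 * 0.924 = 11523
40+: 22633 * 0.953 + 15130 * 0.614 = 21569 + 9290 = 30859
Net migration: 0–9 − 320 → 12329; 10–19 + 350 → 7662; 20–29 − 300 → 19064; 30–39 + 180 → 11703; 40+ − 360 → 30499
Population now: 0–9=12329, 10–19=7662, 20–29=19064, 30–39=11703, 40+=30499

12329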